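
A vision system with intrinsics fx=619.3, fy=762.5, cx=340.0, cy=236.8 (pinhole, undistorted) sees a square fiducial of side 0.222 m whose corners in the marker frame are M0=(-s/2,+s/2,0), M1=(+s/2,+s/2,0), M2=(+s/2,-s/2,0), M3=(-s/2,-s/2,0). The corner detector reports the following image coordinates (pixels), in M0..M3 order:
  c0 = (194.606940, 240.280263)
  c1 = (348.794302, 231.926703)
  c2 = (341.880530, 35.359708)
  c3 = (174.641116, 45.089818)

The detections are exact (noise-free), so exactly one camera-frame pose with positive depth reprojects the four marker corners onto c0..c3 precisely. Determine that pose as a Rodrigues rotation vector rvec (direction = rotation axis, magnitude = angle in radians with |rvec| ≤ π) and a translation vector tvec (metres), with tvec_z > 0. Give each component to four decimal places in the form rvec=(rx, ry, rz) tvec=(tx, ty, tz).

Intrinsics K: fx=619.3, fy=762.5, cx=340.0, cy=236.8
Marker side s = 0.222 m; corners in marker frame (Z=0):
  M0 = (-0.1110, +0.1110, 0)
  M1 = (+0.1110, +0.1110, 0)
  M2 = (+0.1110, -0.1110, 0)
  M3 = (-0.1110, -0.1110, 0)
Detected image corners:
  c0 = (194.606940, 240.280263) px
  c1 = (348.794302, 231.926703) px
  c2 = (341.880530, 35.359708) px
  c3 = (174.641116, 45.089818) px
Planar DLT: solve 8×8 A·h = b for H (H[2,2]=1):
  H  [+718.83801 +157.85031 +265.12328]
  H  [-42.63538 +933.04544 +142.16187]
  H  [-0.01471 +0.36706 +1.00000]
B = K⁻¹H; ‖b₁‖=1.170024, ‖b₂‖=1.170024; λ = 2/(‖b₁‖+‖b₂‖) = 0.854684, sign → tz>0 ⇒ λ=+0.854684
r₁ = λ·B[:,0] = (+0.99896,-0.04388,-0.01257); r₂ = λ·B[:,1] = (+0.04561,+0.94842,+0.31372)
r₃ = r₁×r₂ = (-0.00184,-0.31396,+0.94943); SVD([r₁ r₂ r₃]) → R = UVᵀ:
  R  [+0.99896 +0.04561 -0.00184]
  R  [-0.04388 +0.94842 -0.31396]
  R  [-0.01257 +0.31372 +0.94943]
t = (-0.10334, -0.10608, +0.85468) m
tr R = 2.896811; θ = arccos((tr R − 1)/2) = 0.322627 rad = 18.485°
axis k = ((R−Rᵀ)₃₂, (R−Rᵀ)₁₃, (R−Rᵀ)₂₁) / (2 sinθ) = (+0.989845, +0.016925, -0.141138)
rvec = θ·k = (+0.319351, +0.005461, -0.045535)

rvec=(0.3194, 0.0055, -0.0455) tvec=(-0.1033, -0.1061, 0.8547)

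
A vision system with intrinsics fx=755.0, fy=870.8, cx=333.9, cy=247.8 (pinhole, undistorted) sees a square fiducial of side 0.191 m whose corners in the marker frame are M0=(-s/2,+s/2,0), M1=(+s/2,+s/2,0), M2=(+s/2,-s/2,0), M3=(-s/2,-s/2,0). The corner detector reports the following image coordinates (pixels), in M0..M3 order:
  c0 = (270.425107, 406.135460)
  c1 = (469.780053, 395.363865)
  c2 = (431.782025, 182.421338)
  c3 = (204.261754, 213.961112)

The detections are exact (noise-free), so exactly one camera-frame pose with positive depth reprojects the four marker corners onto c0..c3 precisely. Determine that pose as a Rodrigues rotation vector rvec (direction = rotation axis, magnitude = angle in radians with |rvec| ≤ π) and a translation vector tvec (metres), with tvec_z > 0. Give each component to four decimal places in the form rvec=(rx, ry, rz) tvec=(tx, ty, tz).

rvec=(0.5851, 0.2609, -0.1837) tvec=(0.0065, 0.0446, 0.6484)

Intrinsics K: fx=755.0, fy=870.8, cx=333.9, cy=247.8
Marker side s = 0.191 m; corners in marker frame (Z=0):
  M0 = (-0.0955, +0.0955, 0)
  M1 = (+0.0955, +0.0955, 0)
  M2 = (+0.0955, -0.0955, 0)
  M3 = (-0.0955, -0.0955, 0)
Detected image corners:
  c0 = (270.425107, 406.135460) px
  c1 = (469.780053, 395.363865) px
  c2 = (431.782025, 182.421338) px
  c3 = (204.261754, 213.961112) px
Planar DLT: solve 8×8 A·h = b for H (H[2,2]=1):
  H  [+955.93748 +551.61362 +341.43752]
  H  [-242.29078 +1298.17413 +307.67993]
  H  [-0.45310 +0.80145 +1.00000]
B = K⁻¹H; ‖b₁‖=1.542169, ‖b₂‖=1.542169; λ = 2/(‖b₁‖+‖b₂‖) = 0.648437, sign → tz>0 ⇒ λ=+0.648437
r₁ = λ·B[:,0] = (+0.95095,-0.09681,-0.29381); r₂ = λ·B[:,1] = (+0.24392,+0.81879,+0.51969)
r₃ = r₁×r₂ = (+0.19025,-0.56587,+0.80225); SVD([r₁ r₂ r₃]) → R = UVᵀ:
  R  [+0.95095 +0.24392 +0.19025]
  R  [-0.09681 +0.81879 -0.56587]
  R  [-0.29381 +0.51969 +0.80225]
t = (+0.00647, +0.04459, +0.64844) m
tr R = 2.571989; θ = arccos((tr R − 1)/2) = 0.666493 rad = 38.187°
axis k = ((R−Rᵀ)₃₂, (R−Rᵀ)₁₃, (R−Rᵀ)₂₁) / (2 sinθ) = (+0.877952, +0.391484, -0.275573)
rvec = θ·k = (+0.585149, +0.260922, -0.183667)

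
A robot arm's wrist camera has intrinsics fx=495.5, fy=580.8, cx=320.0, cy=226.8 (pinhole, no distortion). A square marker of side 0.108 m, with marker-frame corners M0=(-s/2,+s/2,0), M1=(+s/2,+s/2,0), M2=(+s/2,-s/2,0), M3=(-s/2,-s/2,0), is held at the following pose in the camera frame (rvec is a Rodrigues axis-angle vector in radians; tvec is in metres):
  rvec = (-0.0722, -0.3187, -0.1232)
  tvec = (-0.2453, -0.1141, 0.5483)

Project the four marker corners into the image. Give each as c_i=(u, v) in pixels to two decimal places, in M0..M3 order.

Intrinsics K: fx=495.5, fy=580.8, cx=320.0, cy=226.8
Marker side s = 0.108 m; corners in marker frame (Z=0):
  M0 = (-0.0540, +0.0540, 0)
  M1 = (+0.0540, +0.0540, 0)
  M2 = (+0.0540, -0.0540, 0)
  M3 = (-0.0540, -0.0540, 0)
rvec = (-0.0722, -0.3187, -0.1232), |rvec| = θ = 0.34923 rad = 20.009°
Rodrigues: sinθ=0.34217, 1−cosθ=0.06036; R = I + sinθ·[k]× + (1−cosθ)·[k]×²:
    [+0.94222 +0.13210 -0.30786]
    [-0.10932 +0.98991 +0.09017]
    [+0.31666 -0.05131 +0.94715]
t = (-0.2453, -0.1141, 0.5483) m
M0: Pc = R·M0+t = (-0.28905, -0.05474, +0.52843); u = 495.5·(-0.28905)/0.52843 + 320.0 = 48.9658, v = 580.8·(-0.05474)/0.52843 + 226.8 = 166.6332
M1: Pc = R·M1+t = (-0.18729, -0.06655, +0.56263); u = 495.5·(-0.18729)/0.56263 + 320.0 = 155.0589, v = 580.8·(-0.06655)/0.56263 + 226.8 = 158.1023
M2: Pc = R·M2+t = (-0.20155, -0.17346, +0.56817); u = 495.5·(-0.20155)/0.56817 + 320.0 = 144.2256, v = 580.8·(-0.17346)/0.56817 + 226.8 = 49.4859
M3: Pc = R·M3+t = (-0.30331, -0.16165, +0.53397); u = 495.5·(-0.30331)/0.53397 + 320.0 = 38.5396, v = 580.8·(-0.16165)/0.53397 + 226.8 = 50.9716

c0=(48.97, 166.63) c1=(155.06, 158.10) c2=(144.23, 49.49) c3=(38.54, 50.97)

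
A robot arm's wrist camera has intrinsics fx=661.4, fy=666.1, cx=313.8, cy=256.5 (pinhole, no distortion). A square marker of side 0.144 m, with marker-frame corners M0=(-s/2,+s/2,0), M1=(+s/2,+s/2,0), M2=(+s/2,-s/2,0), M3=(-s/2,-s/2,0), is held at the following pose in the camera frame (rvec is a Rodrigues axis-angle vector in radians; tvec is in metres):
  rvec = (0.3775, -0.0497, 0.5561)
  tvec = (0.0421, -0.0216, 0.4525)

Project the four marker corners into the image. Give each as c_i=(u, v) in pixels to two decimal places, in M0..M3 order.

Intrinsics K: fx=661.4, fy=666.1, cx=313.8, cy=256.5
Marker side s = 0.144 m; corners in marker frame (Z=0):
  M0 = (-0.0720, +0.0720, 0)
  M1 = (+0.0720, +0.0720, 0)
  M2 = (+0.0720, -0.0720, 0)
  M3 = (-0.0720, -0.0720, 0)
rvec = (0.3775, -0.0497, 0.5561), |rvec| = θ = 0.67396 rad = 38.615°
Rodrigues: sinθ=0.62409, 1−cosθ=0.21864; R = I + sinθ·[k]× + (1−cosθ)·[k]×²:
    [+0.84995 -0.52398 +0.05503]
    [+0.50592 +0.78254 -0.36287]
    [+0.14707 +0.33626 +0.93021]
t = (0.0421, -0.0216, 0.4525) m
M0: Pc = R·M0+t = (-0.05682, -0.00168, +0.46612); u = 661.4·(-0.05682)/0.46612 + 313.8 = 233.1714, v = 666.1·(-0.00168)/0.46612 + 256.5 = 254.0954
M1: Pc = R·M1+t = (+0.06557, +0.07117, +0.48730); u = 661.4·(+0.06557)/0.48730 + 313.8 = 402.7967, v = 666.1·(+0.07117)/0.48730 + 256.5 = 353.7825
M2: Pc = R·M2+t = (+0.14102, -0.04152, +0.43888); u = 661.4·(+0.14102)/0.43888 + 313.8 = 526.3249, v = 666.1·(-0.04152)/0.43888 + 256.5 = 193.4879
M3: Pc = R·M3+t = (+0.01863, -0.11437, +0.41770); u = 661.4·(+0.01863)/0.41770 + 313.8 = 343.2991, v = 666.1·(-0.11437)/0.41770 + 256.5 = 74.1172

c0=(233.17, 254.10) c1=(402.80, 353.78) c2=(526.32, 193.49) c3=(343.30, 74.12)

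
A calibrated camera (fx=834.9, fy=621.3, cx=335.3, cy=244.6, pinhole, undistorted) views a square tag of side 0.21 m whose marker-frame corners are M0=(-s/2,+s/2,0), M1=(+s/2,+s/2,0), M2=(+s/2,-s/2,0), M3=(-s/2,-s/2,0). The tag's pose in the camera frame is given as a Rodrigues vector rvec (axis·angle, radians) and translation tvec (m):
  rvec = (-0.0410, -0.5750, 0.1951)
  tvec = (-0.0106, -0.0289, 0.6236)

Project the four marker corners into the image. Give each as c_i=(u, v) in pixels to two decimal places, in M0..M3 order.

c0=(163.27, 304.37) c1=(407.05, 332.23) c2=(448.71, 144.21) c3=(221.30, 80.60)

Intrinsics K: fx=834.9, fy=621.3, cx=335.3, cy=244.6
Marker side s = 0.21 m; corners in marker frame (Z=0):
  M0 = (-0.1050, +0.1050, 0)
  M1 = (+0.1050, +0.1050, 0)
  M2 = (+0.1050, -0.1050, 0)
  M3 = (-0.1050, -0.1050, 0)
rvec = (-0.0410, -0.5750, 0.1951), |rvec| = θ = 0.60858 rad = 34.869°
Rodrigues: sinθ=0.57170, 1−cosθ=0.17954; R = I + sinθ·[k]× + (1−cosθ)·[k]×²:
    [+0.82128 -0.17185 -0.54404]
    [+0.19471 +0.98073 -0.01587]
    [+0.53628 -0.09290 +0.83891]
t = (-0.0106, -0.0289, 0.6236) m
M0: Pc = R·M0+t = (-0.11488, +0.05363, +0.55754); u = 834.9·(-0.11488)/0.55754 + 335.3 = 163.2722, v = 621.3·(+0.05363)/0.55754 + 244.6 = 304.3667
M1: Pc = R·M1+t = (+0.05759, +0.09452, +0.67016); u = 834.9·(+0.05759)/0.67016 + 335.3 = 407.0470, v = 621.3·(+0.09452)/0.67016 + 244.6 = 332.2304
M2: Pc = R·M2+t = (+0.09368, -0.11143, +0.68966); u = 834.9·(+0.09368)/0.68966 + 335.3 = 448.7058, v = 621.3·(-0.11143)/0.68966 + 244.6 = 144.2130
M3: Pc = R·M3+t = (-0.07879, -0.15232, +0.57704); u = 834.9·(-0.07879)/0.57704 + 335.3 = 221.3028, v = 621.3·(-0.15232)/0.57704 + 244.6 = 80.5969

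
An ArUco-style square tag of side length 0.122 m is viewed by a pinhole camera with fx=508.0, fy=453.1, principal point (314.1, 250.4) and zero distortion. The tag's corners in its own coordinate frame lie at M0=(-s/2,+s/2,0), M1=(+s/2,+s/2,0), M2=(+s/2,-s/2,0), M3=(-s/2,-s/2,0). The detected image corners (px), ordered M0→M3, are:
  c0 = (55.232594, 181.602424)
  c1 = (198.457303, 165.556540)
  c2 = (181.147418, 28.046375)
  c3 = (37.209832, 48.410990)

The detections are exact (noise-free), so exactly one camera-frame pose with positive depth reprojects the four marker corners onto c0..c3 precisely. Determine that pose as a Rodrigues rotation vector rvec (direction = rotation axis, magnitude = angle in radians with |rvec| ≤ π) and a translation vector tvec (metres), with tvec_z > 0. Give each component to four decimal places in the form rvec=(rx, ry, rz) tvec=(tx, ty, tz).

rvec=(0.0348, 0.1018, -0.1041) tvec=(-0.1591, -0.1303, 0.4099)

Intrinsics K: fx=508.0, fy=453.1, cx=314.1, cy=250.4
Marker side s = 0.122 m; corners in marker frame (Z=0):
  M0 = (-0.0610, +0.0610, 0)
  M1 = (+0.0610, +0.0610, 0)
  M2 = (+0.0610, -0.0610, 0)
  M3 = (-0.0610, -0.0610, 0)
Detected image corners:
  c0 = (55.232594, 181.602424) px
  c1 = (198.457303, 165.556540) px
  c2 = (181.147418, 28.046375) px
  c3 = (37.209832, 48.410990) px
Planar DLT: solve 8×8 A·h = b for H (H[2,2]=1):
  H  [+1147.15520 +153.31108 +116.94731]
  H  [-175.82275 +1116.75307 +106.33990]
  H  [-0.25190 +0.07169 +1.00000]
B = K⁻¹H; ‖b₁‖=2.439759, ‖b₂‖=2.439759; λ = 2/(‖b₁‖+‖b₂‖) = 0.409877, sign → tz>0 ⇒ λ=+0.409877
r₁ = λ·B[:,0] = (+0.98941,-0.10199,-0.10325); r₂ = λ·B[:,1] = (+0.10553,+0.99398,+0.02938)
r₃ = r₁×r₂ = (+0.09963,-0.03997,+0.99422); SVD([r₁ r₂ r₃]) → R = UVᵀ:
  R  [+0.98941 +0.10553 +0.09963]
  R  [-0.10199 +0.99398 -0.03997]
  R  [-0.10325 +0.02938 +0.99422]
t = (-0.15907, -0.13032, +0.40988) m
tr R = 2.977616; θ = arccos((tr R − 1)/2) = 0.149751 rad = 8.580°
axis k = ((R−Rᵀ)₃₂, (R−Rᵀ)₁₃, (R−Rᵀ)₂₁) / (2 sinθ) = (+0.232427, +0.679909, -0.695486)
rvec = θ·k = (+0.034806, +0.101817, -0.104150)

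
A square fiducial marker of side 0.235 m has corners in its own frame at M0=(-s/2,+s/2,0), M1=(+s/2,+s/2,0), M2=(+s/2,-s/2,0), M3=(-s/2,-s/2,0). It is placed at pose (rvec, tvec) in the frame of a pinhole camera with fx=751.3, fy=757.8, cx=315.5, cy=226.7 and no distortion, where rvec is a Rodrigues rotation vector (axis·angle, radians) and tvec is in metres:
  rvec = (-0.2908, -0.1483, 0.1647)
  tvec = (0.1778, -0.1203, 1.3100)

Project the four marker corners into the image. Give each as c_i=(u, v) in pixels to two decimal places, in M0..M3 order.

Intrinsics K: fx=751.3, fy=757.8, cx=315.5, cy=226.7
Marker side s = 0.235 m; corners in marker frame (Z=0):
  M0 = (-0.1175, +0.1175, 0)
  M1 = (+0.1175, +0.1175, 0)
  M2 = (+0.1175, -0.1175, 0)
  M3 = (-0.1175, -0.1175, 0)
rvec = (-0.2908, -0.1483, 0.1647), |rvec| = θ = 0.36563 rad = 20.949°
Rodrigues: sinθ=0.35754, 1−cosθ=0.06610; R = I + sinθ·[k]× + (1−cosθ)·[k]×²:
    [+0.97571 -0.13973 -0.16870]
    [+0.18238 +0.94477 +0.27229]
    [+0.12134 -0.29644 +0.94731]
t = (0.1778, -0.1203, 1.3100) m
M0: Pc = R·M0+t = (+0.04674, -0.03072, +1.26091); u = 751.3·(+0.04674)/1.26091 + 315.5 = 343.3467, v = 757.8·(-0.03072)/1.26091 + 226.7 = 208.2383
M1: Pc = R·M1+t = (+0.27603, +0.01214, +1.28943); u = 751.3·(+0.27603)/1.28943 + 315.5 = 476.3311, v = 757.8·(+0.01214)/1.28943 + 226.7 = 233.8350
M2: Pc = R·M2+t = (+0.30886, -0.20988, +1.35909); u = 751.3·(+0.30886)/1.35909 + 315.5 = 486.2394, v = 757.8·(-0.20988)/1.35909 + 226.7 = 109.6744
M3: Pc = R·M3+t = (+0.07957, -0.25274, +1.33057); u = 751.3·(+0.07957)/1.33057 + 315.5 = 360.4299, v = 757.8·(-0.25274)/1.33057 + 226.7 = 82.7572

c0=(343.35, 208.24) c1=(476.33, 233.83) c2=(486.24, 109.67) c3=(360.43, 82.76)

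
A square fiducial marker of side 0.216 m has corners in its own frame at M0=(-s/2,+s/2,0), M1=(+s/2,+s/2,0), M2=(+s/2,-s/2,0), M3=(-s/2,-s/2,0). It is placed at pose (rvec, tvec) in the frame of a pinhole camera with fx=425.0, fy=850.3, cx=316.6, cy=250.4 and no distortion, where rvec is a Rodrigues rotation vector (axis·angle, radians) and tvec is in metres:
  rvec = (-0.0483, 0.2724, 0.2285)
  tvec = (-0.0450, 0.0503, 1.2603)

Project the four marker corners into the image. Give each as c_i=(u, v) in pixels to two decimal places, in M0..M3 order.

Intrinsics K: fx=425.0, fy=850.3, cx=316.6, cy=250.4
Marker side s = 0.216 m; corners in marker frame (Z=0):
  M0 = (-0.1080, +0.1080, 0)
  M1 = (+0.1080, +0.1080, 0)
  M2 = (+0.1080, -0.1080, 0)
  M3 = (-0.1080, -0.1080, 0)
rvec = (-0.0483, 0.2724, 0.2285), |rvec| = θ = 0.35881 rad = 20.558°
Rodrigues: sinθ=0.35116, 1−cosθ=0.06369; R = I + sinθ·[k]× + (1−cosθ)·[k]×²:
    [+0.93747 -0.23014 +0.26113]
    [+0.21712 +0.97302 +0.07806]
    [-0.27205 -0.01648 +0.96214]
t = (-0.0450, 0.0503, 1.2603) m
M0: Pc = R·M0+t = (-0.17110, +0.13194, +1.28790); u = 425.0·(-0.17110)/1.28790 + 316.6 = 260.1376, v = 850.3·(+0.13194)/1.28790 + 250.4 = 337.5076
M1: Pc = R·M1+t = (+0.03139, +0.17884, +1.22914); u = 425.0·(+0.03139)/1.22914 + 316.6 = 327.4544, v = 850.3·(+0.17884)/1.22914 + 250.4 = 374.1154
M2: Pc = R·M2+t = (+0.08110, -0.03134, +1.23270); u = 425.0·(+0.08110)/1.23270 + 316.6 = 344.5615, v = 850.3·(-0.03134)/1.23270 + 250.4 = 228.7841
M3: Pc = R·M3+t = (-0.12139, -0.07824, +1.29146); u = 425.0·(-0.12139)/1.29146 + 316.6 = 276.6518, v = 850.3·(-0.07824)/1.29146 + 250.4 = 198.8900

c0=(260.14, 337.51) c1=(327.45, 374.12) c2=(344.56, 228.78) c3=(276.65, 198.89)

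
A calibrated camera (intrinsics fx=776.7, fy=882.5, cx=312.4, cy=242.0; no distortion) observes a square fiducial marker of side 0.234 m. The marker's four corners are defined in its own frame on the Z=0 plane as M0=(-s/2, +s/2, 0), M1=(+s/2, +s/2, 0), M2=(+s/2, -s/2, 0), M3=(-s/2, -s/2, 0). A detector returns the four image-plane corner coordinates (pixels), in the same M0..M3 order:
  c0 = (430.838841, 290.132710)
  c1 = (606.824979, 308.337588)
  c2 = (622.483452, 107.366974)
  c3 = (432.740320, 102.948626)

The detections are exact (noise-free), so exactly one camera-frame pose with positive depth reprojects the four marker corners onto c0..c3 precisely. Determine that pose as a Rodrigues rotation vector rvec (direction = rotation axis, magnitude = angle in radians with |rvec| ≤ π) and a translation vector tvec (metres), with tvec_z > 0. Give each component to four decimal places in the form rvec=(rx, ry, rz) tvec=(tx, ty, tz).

rvec=(0.3228, 0.3454, 0.0183) tvec=(0.2737, -0.0425, 1.0259)

Intrinsics K: fx=776.7, fy=882.5, cx=312.4, cy=242.0
Marker side s = 0.234 m; corners in marker frame (Z=0):
  M0 = (-0.1170, +0.1170, 0)
  M1 = (+0.1170, +0.1170, 0)
  M2 = (+0.1170, -0.1170, 0)
  M3 = (-0.1170, -0.1170, 0)
Detected image corners:
  c0 = (430.838841, 290.132710) px
  c1 = (606.824979, 308.337588) px
  c2 = (622.483452, 107.366974) px
  c3 = (432.740320, 102.948626) px
Planar DLT: solve 8×8 A·h = b for H (H[2,2]=1):
  H  [+612.25009 +123.72439 +519.62636]
  H  [-15.59336 +890.16798 +205.45871]
  H  [-0.32141 +0.30607 +1.00000]
B = K⁻¹H; ‖b₁‖=0.974764, ‖b₂‖=0.974764; λ = 2/(‖b₁‖+‖b₂‖) = 1.025889, sign → tz>0 ⇒ λ=+1.025889
r₁ = λ·B[:,0] = (+0.94130,+0.07229,-0.32973); r₂ = λ·B[:,1] = (+0.03713,+0.94870,+0.31399)
r₃ = r₁×r₂ = (+0.33552,-0.30780,+0.89033); SVD([r₁ r₂ r₃]) → R = UVᵀ:
  R  [+0.94130 +0.03713 +0.33552]
  R  [+0.07229 +0.94870 -0.30780]
  R  [-0.32973 +0.31399 +0.89033]
t = (+0.27371, -0.04248, +1.02589) m
tr R = 2.780332; θ = arccos((tr R − 1)/2) = 0.473087 rad = 27.106°
axis k = ((R−Rᵀ)₃₂, (R−Rᵀ)₁₃, (R−Rᵀ)₂₁) / (2 sinθ) = (+0.682332, +0.730024, +0.038589)
rvec = θ·k = (+0.322802, +0.345365, +0.018256)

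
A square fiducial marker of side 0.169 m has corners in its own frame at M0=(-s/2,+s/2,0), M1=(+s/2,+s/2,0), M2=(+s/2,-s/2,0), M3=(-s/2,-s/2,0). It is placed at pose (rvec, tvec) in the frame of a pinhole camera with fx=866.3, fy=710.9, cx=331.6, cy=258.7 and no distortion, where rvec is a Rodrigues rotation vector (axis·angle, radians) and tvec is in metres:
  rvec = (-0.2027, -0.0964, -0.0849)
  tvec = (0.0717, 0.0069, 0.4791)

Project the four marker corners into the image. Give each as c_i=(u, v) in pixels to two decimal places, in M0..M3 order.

Intrinsics K: fx=866.3, fy=710.9, cx=331.6, cy=258.7
Marker side s = 0.169 m; corners in marker frame (Z=0):
  M0 = (-0.0845, +0.0845, 0)
  M1 = (+0.0845, +0.0845, 0)
  M2 = (+0.0845, -0.0845, 0)
  M3 = (-0.0845, -0.0845, 0)
rvec = (-0.2027, -0.0964, -0.0849), |rvec| = θ = 0.23998 rad = 13.750°
Rodrigues: sinθ=0.23768, 1−cosθ=0.02866; R = I + sinθ·[k]× + (1−cosθ)·[k]×²:
    [+0.99179 +0.09381 -0.08691]
    [-0.07436 +0.97597 +0.20483]
    [+0.10404 -0.19669 +0.97493]
t = (0.0717, 0.0069, 0.4791) m
M0: Pc = R·M0+t = (-0.00418, +0.09565, +0.45369); u = 866.3·(-0.00418)/0.45369 + 331.6 = 323.6201, v = 710.9·(+0.09565)/0.45369 + 258.7 = 408.5821
M1: Pc = R·M1+t = (+0.16343, +0.08309, +0.47127); u = 866.3·(+0.16343)/0.47127 + 331.6 = 632.0260, v = 710.9·(+0.08309)/0.47127 + 258.7 = 384.0323
M2: Pc = R·M2+t = (+0.14758, -0.08185, +0.50451); u = 866.3·(+0.14758)/0.50451 + 331.6 = 585.0091, v = 710.9·(-0.08185)/0.50451 + 258.7 = 143.3620
M3: Pc = R·M3+t = (-0.02003, -0.06929, +0.48693); u = 866.3·(-0.02003)/0.48693 + 331.6 = 295.9587, v = 710.9·(-0.06929)/0.48693 + 258.7 = 157.5454

c0=(323.62, 408.58) c1=(632.03, 384.03) c2=(585.01, 143.36) c3=(295.96, 157.55)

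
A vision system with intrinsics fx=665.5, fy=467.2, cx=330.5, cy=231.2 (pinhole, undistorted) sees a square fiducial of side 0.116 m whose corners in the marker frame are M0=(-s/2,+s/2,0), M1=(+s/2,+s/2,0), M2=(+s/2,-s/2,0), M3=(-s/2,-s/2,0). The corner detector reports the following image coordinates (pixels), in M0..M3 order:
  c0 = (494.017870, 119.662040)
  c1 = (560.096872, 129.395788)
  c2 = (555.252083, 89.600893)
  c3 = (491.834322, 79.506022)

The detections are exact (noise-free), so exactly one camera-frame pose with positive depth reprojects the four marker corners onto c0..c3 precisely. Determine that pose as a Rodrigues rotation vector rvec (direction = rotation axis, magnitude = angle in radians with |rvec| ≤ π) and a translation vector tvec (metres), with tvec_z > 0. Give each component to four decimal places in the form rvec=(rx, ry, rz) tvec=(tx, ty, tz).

Intrinsics K: fx=665.5, fy=467.2, cx=330.5, cy=231.2
Marker side s = 0.116 m; corners in marker frame (Z=0):
  M0 = (-0.0580, +0.0580, 0)
  M1 = (+0.0580, +0.0580, 0)
  M2 = (+0.0580, -0.0580, 0)
  M3 = (-0.0580, -0.0580, 0)
Detected image corners:
  c0 = (494.017870, 119.662040) px
  c1 = (560.096872, 129.395788) px
  c2 = (555.252083, 89.600893) px
  c3 = (491.834322, 79.506022) px
Planar DLT: solve 8×8 A·h = b for H (H[2,2]=1):
  H  [+646.19105 -160.50885 +525.57873]
  H  [+103.06525 +306.60638 +104.16816]
  H  [+0.16801 -0.36344 +1.00000]
B = K⁻¹H; ‖b₁‖=0.913709, ‖b₂‖=0.913709; λ = 2/(‖b₁‖+‖b₂‖) = 1.094441, sign → tz>0 ⇒ λ=+1.094441
r₁ = λ·B[:,0] = (+0.97137,+0.15044,+0.18388); r₂ = λ·B[:,1] = (-0.06643,+0.91508,-0.39776)
r₃ = r₁×r₂ = (-0.22810,+0.37416,+0.89887); SVD([r₁ r₂ r₃]) → R = UVᵀ:
  R  [+0.97137 -0.06643 -0.22810]
  R  [+0.15044 +0.91508 +0.37416]
  R  [+0.18388 -0.39776 +0.89887]
t = (+0.32081, -0.29758, +1.09444) m
tr R = 2.785321; θ = arccos((tr R − 1)/2) = 0.467583 rad = 26.791°
axis k = ((R−Rᵀ)₃₂, (R−Rᵀ)₁₃, (R−Rᵀ)₂₁) / (2 sinθ) = (-0.856305, -0.457020, +0.240573)
rvec = θ·k = (-0.400393, -0.213694, +0.112488)

rvec=(-0.4004, -0.2137, 0.1125) tvec=(0.3208, -0.2976, 1.0944)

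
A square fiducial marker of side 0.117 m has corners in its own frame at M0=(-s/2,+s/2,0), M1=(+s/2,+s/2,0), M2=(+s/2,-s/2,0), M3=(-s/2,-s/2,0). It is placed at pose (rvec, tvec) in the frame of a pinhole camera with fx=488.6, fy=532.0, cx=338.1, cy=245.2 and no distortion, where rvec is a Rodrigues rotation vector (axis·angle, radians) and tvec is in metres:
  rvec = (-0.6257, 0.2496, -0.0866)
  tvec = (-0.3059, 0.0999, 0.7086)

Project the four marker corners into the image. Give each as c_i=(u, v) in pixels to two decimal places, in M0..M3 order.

Intrinsics K: fx=488.6, fy=532.0, cx=338.1, cy=245.2
Marker side s = 0.117 m; corners in marker frame (Z=0):
  M0 = (-0.0585, +0.0585, 0)
  M1 = (+0.0585, +0.0585, 0)
  M2 = (+0.0585, -0.0585, 0)
  M3 = (-0.0585, -0.0585, 0)
rvec = (-0.6257, 0.2496, -0.0866), |rvec| = θ = 0.67919 rad = 38.915°
Rodrigues: sinθ=0.62816, 1−cosθ=0.22192; R = I + sinθ·[k]× + (1−cosθ)·[k]×²:
    [+0.96642 +0.00496 +0.25691]
    [-0.15523 +0.80805 +0.56829]
    [-0.20478 -0.58909 +0.78169]
t = (-0.3059, 0.0999, 0.7086) m
M0: Pc = R·M0+t = (-0.36215, +0.15625, +0.68612); u = 488.6·(-0.36215)/0.68612 + 338.1 = 80.2081, v = 532.0·(+0.15625)/0.68612 + 245.2 = 366.3540
M1: Pc = R·M1+t = (-0.24907, +0.13809, +0.66216); u = 488.6·(-0.24907)/0.66216 + 338.1 = 154.3108, v = 532.0·(+0.13809)/0.66216 + 245.2 = 356.1464
M2: Pc = R·M2+t = (-0.24965, +0.04355, +0.73108); u = 488.6·(-0.24965)/0.73108 + 338.1 = 171.2497, v = 532.0·(+0.04355)/0.73108 + 245.2 = 276.8896
M3: Pc = R·M3+t = (-0.36273, +0.06171, +0.75504); u = 488.6·(-0.36273)/0.75504 + 338.1 = 103.3739, v = 532.0·(+0.06171)/0.75504 + 245.2 = 288.6804

c0=(80.21, 366.35) c1=(154.31, 356.15) c2=(171.25, 276.89) c3=(103.37, 288.68)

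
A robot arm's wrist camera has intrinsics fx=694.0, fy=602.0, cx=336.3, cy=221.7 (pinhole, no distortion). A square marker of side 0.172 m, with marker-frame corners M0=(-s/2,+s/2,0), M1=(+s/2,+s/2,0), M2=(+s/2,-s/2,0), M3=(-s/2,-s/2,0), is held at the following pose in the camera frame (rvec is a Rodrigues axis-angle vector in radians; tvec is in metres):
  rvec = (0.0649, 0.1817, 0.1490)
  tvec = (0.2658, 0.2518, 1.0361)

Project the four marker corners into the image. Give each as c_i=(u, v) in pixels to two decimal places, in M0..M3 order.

c0=(447.82, 405.79) c1=(564.04, 426.63) c2=(583.71, 328.60) c3=(465.43, 310.31)

Intrinsics K: fx=694.0, fy=602.0, cx=336.3, cy=221.7
Marker side s = 0.172 m; corners in marker frame (Z=0):
  M0 = (-0.0860, +0.0860, 0)
  M1 = (+0.0860, +0.0860, 0)
  M2 = (+0.0860, -0.0860, 0)
  M3 = (-0.0860, -0.0860, 0)
rvec = (0.0649, 0.1817, 0.1490), |rvec| = θ = 0.24378 rad = 13.967°
Rodrigues: sinθ=0.24137, 1−cosθ=0.02957; R = I + sinθ·[k]× + (1−cosθ)·[k]×²:
    [+0.97253 -0.14166 +0.18472]
    [+0.15340 +0.98686 -0.05079]
    [-0.17509 +0.07773 +0.98148]
t = (0.2658, 0.2518, 1.0361) m
M0: Pc = R·M0+t = (+0.16998, +0.32348, +1.05784); u = 694.0·(+0.16998)/1.05784 + 336.3 = 447.8155, v = 602.0·(+0.32348)/1.05784 + 221.7 = 405.7856
M1: Pc = R·M1+t = (+0.33725, +0.34986, +1.02773); u = 694.0·(+0.33725)/1.02773 + 336.3 = 564.0402, v = 602.0·(+0.34986)/1.02773 + 221.7 = 426.6347
M2: Pc = R·M2+t = (+0.36162, +0.18012, +1.01436); u = 694.0·(+0.36162)/1.01436 + 336.3 = 583.7124, v = 602.0·(+0.18012)/1.01436 + 221.7 = 328.5988
M3: Pc = R·M3+t = (+0.19435, +0.15374, +1.04447); u = 694.0·(+0.19435)/1.04447 + 336.3 = 465.4328, v = 602.0·(+0.15374)/1.04447 + 221.7 = 310.3096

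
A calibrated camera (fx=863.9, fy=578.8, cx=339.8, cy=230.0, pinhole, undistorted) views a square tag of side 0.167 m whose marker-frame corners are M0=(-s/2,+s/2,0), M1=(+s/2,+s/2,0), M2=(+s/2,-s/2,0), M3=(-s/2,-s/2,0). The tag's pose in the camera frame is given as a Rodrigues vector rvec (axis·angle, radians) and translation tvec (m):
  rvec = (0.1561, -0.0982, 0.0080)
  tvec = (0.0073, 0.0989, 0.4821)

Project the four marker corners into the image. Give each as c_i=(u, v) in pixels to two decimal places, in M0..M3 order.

c0=(202.98, 445.62) c1=(492.75, 438.65) c2=(505.74, 249.94) c3=(200.19, 250.58)

Intrinsics K: fx=863.9, fy=578.8, cx=339.8, cy=230.0
Marker side s = 0.167 m; corners in marker frame (Z=0):
  M0 = (-0.0835, +0.0835, 0)
  M1 = (+0.0835, +0.0835, 0)
  M2 = (+0.0835, -0.0835, 0)
  M3 = (-0.0835, -0.0835, 0)
rvec = (0.1561, -0.0982, 0.0080), |rvec| = θ = 0.18459 rad = 10.576°
Rodrigues: sinθ=0.18355, 1−cosθ=0.01699; R = I + sinθ·[k]× + (1−cosθ)·[k]×²:
    [+0.99516 -0.01560 -0.09702]
    [+0.00031 +0.98782 -0.15561]
    [+0.09827 +0.15482 +0.98304]
t = (0.0073, 0.0989, 0.4821) m
M0: Pc = R·M0+t = (-0.07710, +0.18136, +0.48682); u = 863.9·(-0.07710)/0.48682 + 339.8 = 202.9839, v = 578.8·(+0.18136)/0.48682 + 230.0 = 445.6214
M1: Pc = R·M1+t = (+0.08909, +0.18141, +0.50323); u = 863.9·(+0.08909)/0.50323 + 339.8 = 492.7468, v = 578.8·(+0.18141)/0.50323 + 230.0 = 438.6499
M2: Pc = R·M2+t = (+0.09170, +0.01644, +0.47738); u = 863.9·(+0.09170)/0.47738 + 339.8 = 505.7444, v = 578.8·(+0.01644)/0.47738 + 230.0 = 249.9366
M3: Pc = R·M3+t = (-0.07449, +0.01639, +0.46097); u = 863.9·(-0.07449)/0.46097 + 339.8 = 200.1915, v = 578.8·(+0.01639)/0.46097 + 230.0 = 250.5810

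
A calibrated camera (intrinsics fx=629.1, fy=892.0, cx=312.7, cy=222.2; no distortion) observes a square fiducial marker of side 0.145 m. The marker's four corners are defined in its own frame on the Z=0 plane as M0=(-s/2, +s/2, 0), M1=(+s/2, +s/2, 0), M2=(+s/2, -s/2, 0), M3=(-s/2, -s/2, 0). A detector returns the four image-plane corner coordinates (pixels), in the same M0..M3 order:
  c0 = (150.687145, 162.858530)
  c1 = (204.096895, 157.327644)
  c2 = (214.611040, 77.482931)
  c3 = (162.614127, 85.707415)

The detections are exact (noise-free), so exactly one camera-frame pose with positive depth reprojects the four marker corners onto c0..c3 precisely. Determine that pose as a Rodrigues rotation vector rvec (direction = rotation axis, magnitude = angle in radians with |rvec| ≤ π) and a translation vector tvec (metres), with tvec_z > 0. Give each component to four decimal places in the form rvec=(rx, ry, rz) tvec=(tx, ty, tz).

Intrinsics K: fx=629.1, fy=892.0, cx=312.7, cy=222.2
Marker side s = 0.145 m; corners in marker frame (Z=0):
  M0 = (-0.0725, +0.0725, 0)
  M1 = (+0.0725, +0.0725, 0)
  M2 = (+0.0725, -0.0725, 0)
  M3 = (-0.0725, -0.0725, 0)
Detected image corners:
  c0 = (150.687145, 162.858530) px
  c1 = (204.096895, 157.327644) px
  c2 = (214.611040, 77.482931) px
  c3 = (162.614127, 85.707415) px
Planar DLT: solve 8×8 A·h = b for H (H[2,2]=1):
  H  [+316.23520 -121.34591 +182.60756]
  H  [-78.72979 +512.22108 +120.22620]
  H  [-0.25765 -0.23973 +1.00000]
B = K⁻¹H; ‖b₁‖=0.681769, ‖b₂‖=0.681769; λ = 2/(‖b₁‖+‖b₂‖) = 1.466772, sign → tz>0 ⇒ λ=+1.466772
r₁ = λ·B[:,0] = (+0.92516,-0.03532,-0.37792); r₂ = λ·B[:,1] = (-0.10814,+0.92987,-0.35163)
r₃ = r₁×r₂ = (+0.36384,+0.36619,+0.85646); SVD([r₁ r₂ r₃]) → R = UVᵀ:
  R  [+0.92516 -0.10814 +0.36384]
  R  [-0.03532 +0.92987 +0.36619]
  R  [-0.37792 -0.35163 +0.85646]
t = (-0.30332, -0.16768, +1.46677) m
tr R = 2.711498; θ = arccos((tr R − 1)/2) = 0.543799 rad = 31.157°
axis k = ((R−Rᵀ)₃₂, (R−Rᵀ)₁₃, (R−Rᵀ)₂₁) / (2 sinθ) = (-0.693693, +0.716825, +0.070373)
rvec = θ·k = (-0.377230, +0.389809, +0.038269)

rvec=(-0.3772, 0.3898, 0.0383) tvec=(-0.3033, -0.1677, 1.4668)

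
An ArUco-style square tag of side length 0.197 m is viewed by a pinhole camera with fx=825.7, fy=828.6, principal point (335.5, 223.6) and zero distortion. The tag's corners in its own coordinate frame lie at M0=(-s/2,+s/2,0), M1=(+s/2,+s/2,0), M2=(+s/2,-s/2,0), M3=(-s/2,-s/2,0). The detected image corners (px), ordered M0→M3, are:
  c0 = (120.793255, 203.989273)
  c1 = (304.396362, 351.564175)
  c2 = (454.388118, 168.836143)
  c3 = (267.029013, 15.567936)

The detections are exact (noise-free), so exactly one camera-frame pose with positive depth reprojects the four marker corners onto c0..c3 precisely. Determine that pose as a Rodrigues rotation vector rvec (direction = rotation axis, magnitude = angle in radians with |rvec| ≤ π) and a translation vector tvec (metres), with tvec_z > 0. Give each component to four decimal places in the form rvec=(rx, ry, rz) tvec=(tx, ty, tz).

rvec=(0.1010, 0.0032, 0.6805) tvec=(-0.0409, -0.0305, 0.6834)

Intrinsics K: fx=825.7, fy=828.6, cx=335.5, cy=223.6
Marker side s = 0.197 m; corners in marker frame (Z=0):
  M0 = (-0.0985, +0.0985, 0)
  M1 = (+0.0985, +0.0985, 0)
  M2 = (+0.0985, -0.0985, 0)
  M3 = (-0.0985, -0.0985, 0)
Detected image corners:
  c0 = (120.793255, 203.989273) px
  c1 = (304.396362, 351.564175) px
  c2 = (454.388118, 168.836143) px
  c3 = (267.029013, 15.567936) px
Planar DLT: solve 8×8 A·h = b for H (H[2,2]=1):
  H  [+953.99987 -712.35995 +286.04736]
  H  [+771.49685 +967.45000 +186.57534]
  H  [+0.04396 +0.13789 +1.00000]
B = K⁻¹H; ‖b₁‖=1.463167, ‖b₂‖=1.463167; λ = 2/(‖b₁‖+‖b₂‖) = 0.683449, sign → tz>0 ⇒ λ=+0.683449
r₁ = λ·B[:,0] = (+0.77744,+0.62824,+0.03004); r₂ = λ·B[:,1] = (-0.62793,+0.77254,+0.09424)
r₃ = r₁×r₂ = (+0.03600,-0.09213,+0.99510); SVD([r₁ r₂ r₃]) → R = UVᵀ:
  R  [+0.77744 -0.62793 +0.03600]
  R  [+0.62824 +0.77254 -0.09213]
  R  [+0.03004 +0.09424 +0.99510]
t = (-0.04093, -0.03054, +0.68345) m
tr R = 2.545077; θ = arccos((tr R − 1)/2) = 0.687967 rad = 39.418°
axis k = ((R−Rᵀ)₃₂, (R−Rᵀ)₁₃, (R−Rᵀ)₂₁) / (2 sinθ) = (+0.146762, +0.004689, +0.989161)
rvec = θ·k = (+0.100967, +0.003226, +0.680510)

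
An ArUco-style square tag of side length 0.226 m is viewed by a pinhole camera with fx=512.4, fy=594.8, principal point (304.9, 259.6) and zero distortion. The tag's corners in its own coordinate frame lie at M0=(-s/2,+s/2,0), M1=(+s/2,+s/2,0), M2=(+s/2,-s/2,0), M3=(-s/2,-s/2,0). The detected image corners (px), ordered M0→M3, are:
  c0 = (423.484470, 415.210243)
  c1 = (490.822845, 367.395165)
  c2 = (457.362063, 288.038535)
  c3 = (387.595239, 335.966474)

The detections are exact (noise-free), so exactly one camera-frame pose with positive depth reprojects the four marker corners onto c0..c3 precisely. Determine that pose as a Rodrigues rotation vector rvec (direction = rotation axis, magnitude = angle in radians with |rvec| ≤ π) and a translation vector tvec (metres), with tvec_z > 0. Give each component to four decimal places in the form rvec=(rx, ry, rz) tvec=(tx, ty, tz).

rvec=(0.1469, -0.1391, -0.5056) tvec=(0.3754, 0.2207, 1.4203)

Intrinsics K: fx=512.4, fy=594.8, cx=304.9, cy=259.6
Marker side s = 0.226 m; corners in marker frame (Z=0):
  M0 = (-0.1130, +0.1130, 0)
  M1 = (+0.1130, +0.1130, 0)
  M2 = (+0.1130, -0.1130, 0)
  M3 = (-0.1130, -0.1130, 0)
Detected image corners:
  c0 = (423.484470, 415.210243) px
  c1 = (490.822845, 367.395165) px
  c2 = (457.362063, 288.038535) px
  c3 = (387.595239, 335.966474) px
Planar DLT: solve 8×8 A·h = b for H (H[2,2]=1):
  H  [+333.01580 +207.27446 +440.31827]
  H  [-188.02286 +393.97225 +352.01853]
  H  [+0.06766 +0.12252 +1.00000]
B = K⁻¹H; ‖b₁‖=0.704075, ‖b₂‖=0.704075; λ = 2/(‖b₁‖+‖b₂‖) = 1.420304, sign → tz>0 ⇒ λ=+1.420304
r₁ = λ·B[:,0] = (+0.86589,-0.49092,+0.09610); r₂ = λ·B[:,1] = (+0.47099,+0.86480,+0.17402)
r₃ = r₁×r₂ = (-0.16854,-0.10541,+0.98004); SVD([r₁ r₂ r₃]) → R = UVᵀ:
  R  [+0.86589 +0.47099 -0.16854]
  R  [-0.49092 +0.86480 -0.10541]
  R  [+0.09610 +0.17402 +0.98004]
t = (+0.37536, +0.22068, +1.42030) m
tr R = 2.710735; θ = arccos((tr R − 1)/2) = 0.544536 rad = 31.200°
axis k = ((R−Rᵀ)₃₂, (R−Rᵀ)₁₃, (R−Rᵀ)₂₁) / (2 sinθ) = (+0.269708, -0.255437, -0.928444)
rvec = θ·k = (+0.146866, -0.139095, -0.505572)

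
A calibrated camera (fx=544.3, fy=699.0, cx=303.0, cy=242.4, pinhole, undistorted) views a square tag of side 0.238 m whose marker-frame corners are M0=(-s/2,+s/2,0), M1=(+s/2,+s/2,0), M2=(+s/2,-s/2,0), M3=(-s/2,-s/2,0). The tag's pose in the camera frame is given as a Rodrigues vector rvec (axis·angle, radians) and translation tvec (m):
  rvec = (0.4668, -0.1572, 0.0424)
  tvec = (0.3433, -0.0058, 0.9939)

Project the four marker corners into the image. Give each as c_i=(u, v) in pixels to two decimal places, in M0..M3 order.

Intrinsics K: fx=544.3, fy=699.0, cx=303.0, cy=242.4
Marker side s = 0.238 m; corners in marker frame (Z=0):
  M0 = (-0.1190, +0.1190, 0)
  M1 = (+0.1190, +0.1190, 0)
  M2 = (+0.1190, -0.1190, 0)
  M3 = (-0.1190, -0.1190, 0)
rvec = (0.4668, -0.1572, 0.0424), |rvec| = θ = 0.49438 rad = 28.326°
Rodrigues: sinθ=0.47449, 1−cosθ=0.11974; R = I + sinθ·[k]× + (1−cosθ)·[k]×²:
    [+0.98701 -0.07664 -0.14118]
    [+0.00474 +0.89237 -0.45128]
    [+0.16057 +0.44475 +0.88114]
t = (0.3433, -0.0058, 0.9939) m
M0: Pc = R·M0+t = (+0.21672, +0.09983, +1.02772); u = 544.3·(+0.21672)/1.02772 + 303.0 = 417.7819, v = 699.0·(+0.09983)/1.02772 + 242.4 = 310.2974
M1: Pc = R·M1+t = (+0.45163, +0.10096, +1.06593); u = 544.3·(+0.45163)/1.06593 + 303.0 = 533.6190, v = 699.0·(+0.10096)/1.06593 + 242.4 = 308.6036
M2: Pc = R·M2+t = (+0.46988, -0.11143, +0.96008); u = 544.3·(+0.46988)/0.96008 + 303.0 = 569.3865, v = 699.0·(-0.11143)/0.96008 + 242.4 = 161.2739
M3: Pc = R·M3+t = (+0.23497, -0.11256, +0.92187); u = 544.3·(+0.23497)/0.92187 + 303.0 = 441.7315, v = 699.0·(-0.11256)/0.92187 + 242.4 = 157.0547

c0=(417.78, 310.30) c1=(533.62, 308.60) c2=(569.39, 161.27) c3=(441.73, 157.05)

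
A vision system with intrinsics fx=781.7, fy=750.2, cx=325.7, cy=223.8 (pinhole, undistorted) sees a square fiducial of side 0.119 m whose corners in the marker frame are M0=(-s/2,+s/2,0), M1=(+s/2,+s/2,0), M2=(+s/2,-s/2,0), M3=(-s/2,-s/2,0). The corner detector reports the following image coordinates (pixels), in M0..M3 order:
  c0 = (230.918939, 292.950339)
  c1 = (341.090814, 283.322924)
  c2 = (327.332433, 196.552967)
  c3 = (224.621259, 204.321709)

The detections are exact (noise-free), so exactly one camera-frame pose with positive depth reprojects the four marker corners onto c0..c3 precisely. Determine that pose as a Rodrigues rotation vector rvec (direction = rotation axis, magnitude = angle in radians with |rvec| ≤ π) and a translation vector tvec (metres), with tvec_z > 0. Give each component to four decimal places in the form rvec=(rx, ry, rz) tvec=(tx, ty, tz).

Intrinsics K: fx=781.7, fy=750.2, cx=325.7, cy=223.8
Marker side s = 0.119 m; corners in marker frame (Z=0):
  M0 = (-0.0595, +0.0595, 0)
  M1 = (+0.0595, +0.0595, 0)
  M2 = (+0.0595, -0.0595, 0)
  M3 = (-0.0595, -0.0595, 0)
Detected image corners:
  c0 = (230.918939, 292.950339) px
  c1 = (341.090814, 283.322924) px
  c2 = (327.332433, 196.552967) px
  c3 = (224.621259, 204.321709) px
Planar DLT: solve 8×8 A·h = b for H (H[2,2]=1):
  H  [+926.66484 -84.15461 +281.18728]
  H  [-43.84858 +590.29774 +242.69040]
  H  [+0.11857 -0.60018 +1.00000]
B = K⁻¹H; ‖b₁‖=1.146062, ‖b₂‖=1.146062; λ = 2/(‖b₁‖+‖b₂‖) = 0.872553, sign → tz>0 ⇒ λ=+0.872553
r₁ = λ·B[:,0] = (+0.99126,-0.08186,+0.10346); r₂ = λ·B[:,1] = (+0.12426,+0.84280,-0.52369)
r₃ = r₁×r₂ = (-0.04432,+0.53197,+0.84560); SVD([r₁ r₂ r₃]) → R = UVᵀ:
  R  [+0.99126 +0.12426 -0.04432]
  R  [-0.08186 +0.84280 +0.53197]
  R  [+0.10346 -0.52369 +0.84560]
t = (-0.04969, +0.02197, +0.87255) m
tr R = 2.679662; θ = arccos((tr R − 1)/2) = 0.573825 rad = 32.878°
axis k = ((R−Rᵀ)₃₂, (R−Rᵀ)₁₃, (R−Rᵀ)₂₁) / (2 sinθ) = (-0.972330, -0.136120, -0.189857)
rvec = θ·k = (-0.557947, -0.078109, -0.108945)

rvec=(-0.5579, -0.0781, -0.1089) tvec=(-0.0497, 0.0220, 0.8726)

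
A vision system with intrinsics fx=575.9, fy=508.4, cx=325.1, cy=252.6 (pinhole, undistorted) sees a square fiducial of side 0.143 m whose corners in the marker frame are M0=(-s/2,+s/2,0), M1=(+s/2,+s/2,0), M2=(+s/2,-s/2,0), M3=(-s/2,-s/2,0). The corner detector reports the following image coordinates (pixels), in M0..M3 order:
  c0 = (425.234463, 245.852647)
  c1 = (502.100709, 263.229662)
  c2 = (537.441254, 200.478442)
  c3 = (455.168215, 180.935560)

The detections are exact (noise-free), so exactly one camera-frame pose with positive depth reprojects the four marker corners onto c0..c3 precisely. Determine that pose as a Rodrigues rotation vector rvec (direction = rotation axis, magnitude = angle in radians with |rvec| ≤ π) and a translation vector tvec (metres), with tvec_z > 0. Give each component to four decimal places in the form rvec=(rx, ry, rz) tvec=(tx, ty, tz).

rvec=(0.5336, -0.0203, 0.2629) tvec=(0.2622, -0.0552, 0.9770)

Intrinsics K: fx=575.9, fy=508.4, cx=325.1, cy=252.6
Marker side s = 0.143 m; corners in marker frame (Z=0):
  M0 = (-0.0715, +0.0715, 0)
  M1 = (+0.0715, +0.0715, 0)
  M2 = (+0.0715, -0.0715, 0)
  M3 = (-0.0715, -0.0715, 0)
Detected image corners:
  c0 = (425.234463, 245.852647) px
  c1 = (502.100709, 263.229662) px
  c2 = (537.441254, 200.478442) px
  c3 = (455.168215, 180.935560) px
Planar DLT: solve 8×8 A·h = b for H (H[2,2]=1):
  H  [+598.58602 +17.30087 +479.64294]
  H  [+148.68633 +560.28169 +223.85094]
  H  [+0.08927 +0.51179 +1.00000]
B = K⁻¹H; ‖b₁‖=1.023547, ‖b₂‖=1.023547; λ = 2/(‖b₁‖+‖b₂‖) = 0.976995, sign → tz>0 ⇒ λ=+0.976995
r₁ = λ·B[:,0] = (+0.96625,+0.24240,+0.08721); r₂ = λ·B[:,1] = (-0.25291,+0.82826,+0.50002)
r₃ = r₁×r₂ = (+0.04897,-0.50520,+0.86161); SVD([r₁ r₂ r₃]) → R = UVᵀ:
  R  [+0.96625 -0.25291 +0.04897]
  R  [+0.24240 +0.82826 -0.50520]
  R  [+0.08721 +0.50002 +0.86161]
t = (+0.26218, -0.05525, +0.97700) m
tr R = 2.656121; θ = arccos((tr R − 1)/2) = 0.595157 rad = 34.100°
axis k = ((R−Rᵀ)₃₂, (R−Rᵀ)₁₃, (R−Rᵀ)₂₁) / (2 sinθ) = (+0.896494, -0.034108, +0.441740)
rvec = θ·k = (+0.533555, -0.020299, +0.262905)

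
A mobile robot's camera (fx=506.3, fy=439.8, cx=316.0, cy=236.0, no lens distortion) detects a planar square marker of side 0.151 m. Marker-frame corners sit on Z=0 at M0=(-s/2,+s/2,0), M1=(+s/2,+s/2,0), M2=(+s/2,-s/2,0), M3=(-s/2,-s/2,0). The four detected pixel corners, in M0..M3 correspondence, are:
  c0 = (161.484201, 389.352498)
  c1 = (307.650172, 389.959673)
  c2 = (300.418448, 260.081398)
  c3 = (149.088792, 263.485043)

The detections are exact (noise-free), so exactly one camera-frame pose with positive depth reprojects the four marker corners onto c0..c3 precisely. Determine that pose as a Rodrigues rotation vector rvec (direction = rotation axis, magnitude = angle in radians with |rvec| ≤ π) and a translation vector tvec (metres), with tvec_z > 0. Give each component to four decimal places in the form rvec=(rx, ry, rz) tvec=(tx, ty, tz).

rvec=(0.1247, 0.1011, -0.0378) tvec=(-0.0867, 0.1038, 0.5021)

Intrinsics K: fx=506.3, fy=439.8, cx=316.0, cy=236.0
Marker side s = 0.151 m; corners in marker frame (Z=0):
  M0 = (-0.0755, +0.0755, 0)
  M1 = (+0.0755, +0.0755, 0)
  M2 = (+0.0755, -0.0755, 0)
  M3 = (-0.0755, -0.0755, 0)
Detected image corners:
  c0 = (161.484201, 389.352498) px
  c1 = (307.650172, 389.959673) px
  c2 = (300.418448, 260.081398) px
  c3 = (149.088792, 263.485043) px
Planar DLT: solve 8×8 A·h = b for H (H[2,2]=1):
  H  [+937.67691 +121.16031 +228.59914]
  H  [-75.80718 +925.92287 +326.90554]
  H  [-0.20506 +0.24343 +1.00000]
B = K⁻¹H; ‖b₁‖=1.991568, ‖b₂‖=1.991568; λ = 2/(‖b₁‖+‖b₂‖) = 0.502117, sign → tz>0 ⇒ λ=+0.502117
r₁ = λ·B[:,0] = (+0.99419,-0.03130,-0.10296); r₂ = λ·B[:,1] = (+0.04387,+0.99153,+0.12223)
r₃ = r₁×r₂ = (+0.09827,-0.12604,+0.98715); SVD([r₁ r₂ r₃]) → R = UVᵀ:
  R  [+0.99419 +0.04387 +0.09827]
  R  [-0.03130 +0.99153 -0.12604]
  R  [-0.10296 +0.12223 +0.98715]
t = (-0.08668, +0.10379, +0.50212) m
tr R = 2.972871; θ = arccos((tr R − 1)/2) = 0.164894 rad = 9.448°
axis k = ((R−Rᵀ)₃₂, (R−Rᵀ)₁₃, (R−Rᵀ)₂₁) / (2 sinθ) = (+0.756217, +0.612950, -0.228971)
rvec = θ·k = (+0.124696, +0.101072, -0.037756)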